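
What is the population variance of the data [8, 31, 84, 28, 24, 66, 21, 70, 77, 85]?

788.84

Step 1: Compute the mean: (8 + 31 + 84 + 28 + 24 + 66 + 21 + 70 + 77 + 85) / 10 = 49.4
Step 2: Compute squared deviations from the mean:
  (8 - 49.4)^2 = 1713.96
  (31 - 49.4)^2 = 338.56
  (84 - 49.4)^2 = 1197.16
  (28 - 49.4)^2 = 457.96
  (24 - 49.4)^2 = 645.16
  (66 - 49.4)^2 = 275.56
  (21 - 49.4)^2 = 806.56
  (70 - 49.4)^2 = 424.36
  (77 - 49.4)^2 = 761.76
  (85 - 49.4)^2 = 1267.36
Step 3: Sum of squared deviations = 7888.4
Step 4: Population variance = 7888.4 / 10 = 788.84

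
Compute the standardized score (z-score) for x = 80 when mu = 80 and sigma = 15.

0

Step 1: Recall the z-score formula: z = (x - mu) / sigma
Step 2: Substitute values: z = (80 - 80) / 15
Step 3: z = 0 / 15 = 0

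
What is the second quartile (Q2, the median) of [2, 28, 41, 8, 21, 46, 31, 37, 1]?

28

Step 1: Sort the data: [1, 2, 8, 21, 28, 31, 37, 41, 46]
Step 2: n = 9
Step 3: Q2 is the median. Since n is odd, it is the middle value at position 5: 28
Step 4: Q2 = 28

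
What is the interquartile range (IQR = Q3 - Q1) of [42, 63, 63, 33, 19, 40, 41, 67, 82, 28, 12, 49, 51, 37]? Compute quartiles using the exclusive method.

31.25

Step 1: Sort the data: [12, 19, 28, 33, 37, 40, 41, 42, 49, 51, 63, 63, 67, 82]
Step 2: n = 14
Step 3: Using the exclusive quartile method:
  Q1 = 31.75
  Q2 (median) = 41.5
  Q3 = 63
  IQR = Q3 - Q1 = 63 - 31.75 = 31.25
Step 4: IQR = 31.25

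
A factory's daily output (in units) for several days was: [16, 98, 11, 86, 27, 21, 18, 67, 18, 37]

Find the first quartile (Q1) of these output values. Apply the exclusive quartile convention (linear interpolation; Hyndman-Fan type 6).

17.5

Step 1: Sort the data: [11, 16, 18, 18, 21, 27, 37, 67, 86, 98]
Step 2: n = 10
Step 3: Using the exclusive quartile method:
  Q1 = 17.5
  Q2 (median) = 24
  Q3 = 71.75
  IQR = Q3 - Q1 = 71.75 - 17.5 = 54.25
Step 4: Q1 = 17.5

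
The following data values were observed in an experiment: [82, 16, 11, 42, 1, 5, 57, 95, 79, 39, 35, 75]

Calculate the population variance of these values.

978.8542

Step 1: Compute the mean: (82 + 16 + 11 + 42 + 1 + 5 + 57 + 95 + 79 + 39 + 35 + 75) / 12 = 44.75
Step 2: Compute squared deviations from the mean:
  (82 - 44.75)^2 = 1387.5625
  (16 - 44.75)^2 = 826.5625
  (11 - 44.75)^2 = 1139.0625
  (42 - 44.75)^2 = 7.5625
  (1 - 44.75)^2 = 1914.0625
  (5 - 44.75)^2 = 1580.0625
  (57 - 44.75)^2 = 150.0625
  (95 - 44.75)^2 = 2525.0625
  (79 - 44.75)^2 = 1173.0625
  (39 - 44.75)^2 = 33.0625
  (35 - 44.75)^2 = 95.0625
  (75 - 44.75)^2 = 915.0625
Step 3: Sum of squared deviations = 11746.25
Step 4: Population variance = 11746.25 / 12 = 978.8542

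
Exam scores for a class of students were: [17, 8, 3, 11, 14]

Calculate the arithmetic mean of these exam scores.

10.6

Step 1: Sum all values: 17 + 8 + 3 + 11 + 14 = 53
Step 2: Count the number of values: n = 5
Step 3: Mean = sum / n = 53 / 5 = 10.6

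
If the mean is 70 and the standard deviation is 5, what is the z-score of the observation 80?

2

Step 1: Recall the z-score formula: z = (x - mu) / sigma
Step 2: Substitute values: z = (80 - 70) / 5
Step 3: z = 10 / 5 = 2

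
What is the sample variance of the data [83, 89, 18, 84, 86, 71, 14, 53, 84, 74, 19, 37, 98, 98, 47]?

893.5238

Step 1: Compute the mean: (83 + 89 + 18 + 84 + 86 + 71 + 14 + 53 + 84 + 74 + 19 + 37 + 98 + 98 + 47) / 15 = 63.6667
Step 2: Compute squared deviations from the mean:
  (83 - 63.6667)^2 = 373.7778
  (89 - 63.6667)^2 = 641.7778
  (18 - 63.6667)^2 = 2085.4444
  (84 - 63.6667)^2 = 413.4444
  (86 - 63.6667)^2 = 498.7778
  (71 - 63.6667)^2 = 53.7778
  (14 - 63.6667)^2 = 2466.7778
  (53 - 63.6667)^2 = 113.7778
  (84 - 63.6667)^2 = 413.4444
  (74 - 63.6667)^2 = 106.7778
  (19 - 63.6667)^2 = 1995.1111
  (37 - 63.6667)^2 = 711.1111
  (98 - 63.6667)^2 = 1178.7778
  (98 - 63.6667)^2 = 1178.7778
  (47 - 63.6667)^2 = 277.7778
Step 3: Sum of squared deviations = 12509.3333
Step 4: Sample variance = 12509.3333 / 14 = 893.5238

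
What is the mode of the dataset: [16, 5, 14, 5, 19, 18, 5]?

5

Step 1: Count the frequency of each value:
  5: appears 3 time(s)
  14: appears 1 time(s)
  16: appears 1 time(s)
  18: appears 1 time(s)
  19: appears 1 time(s)
Step 2: The value 5 appears most frequently (3 times).
Step 3: Mode = 5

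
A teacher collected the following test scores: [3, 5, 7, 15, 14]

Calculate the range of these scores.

12

Step 1: Identify the maximum value: max = 15
Step 2: Identify the minimum value: min = 3
Step 3: Range = max - min = 15 - 3 = 12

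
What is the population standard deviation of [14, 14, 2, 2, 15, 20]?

6.7926

Step 1: Compute the mean: 11.1667
Step 2: Sum of squared deviations from the mean: 276.8333
Step 3: Population variance = 276.8333 / 6 = 46.1389
Step 4: Standard deviation = sqrt(46.1389) = 6.7926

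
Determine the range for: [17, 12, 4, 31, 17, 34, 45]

41

Step 1: Identify the maximum value: max = 45
Step 2: Identify the minimum value: min = 4
Step 3: Range = max - min = 45 - 4 = 41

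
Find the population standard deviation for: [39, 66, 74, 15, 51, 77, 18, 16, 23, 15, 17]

24.0729

Step 1: Compute the mean: 37.3636
Step 2: Sum of squared deviations from the mean: 6374.5455
Step 3: Population variance = 6374.5455 / 11 = 579.5041
Step 4: Standard deviation = sqrt(579.5041) = 24.0729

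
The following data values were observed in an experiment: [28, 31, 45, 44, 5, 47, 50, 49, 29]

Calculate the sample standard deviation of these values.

14.6979

Step 1: Compute the mean: 36.4444
Step 2: Sum of squared deviations from the mean: 1728.2222
Step 3: Sample variance = 1728.2222 / 8 = 216.0278
Step 4: Standard deviation = sqrt(216.0278) = 14.6979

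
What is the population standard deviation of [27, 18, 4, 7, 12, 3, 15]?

7.9231

Step 1: Compute the mean: 12.2857
Step 2: Sum of squared deviations from the mean: 439.4286
Step 3: Population variance = 439.4286 / 7 = 62.7755
Step 4: Standard deviation = sqrt(62.7755) = 7.9231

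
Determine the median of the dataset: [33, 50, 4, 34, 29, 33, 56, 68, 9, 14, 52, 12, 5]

33

Step 1: Sort the data in ascending order: [4, 5, 9, 12, 14, 29, 33, 33, 34, 50, 52, 56, 68]
Step 2: The number of values is n = 13.
Step 3: Since n is odd, the median is the middle value at position 7: 33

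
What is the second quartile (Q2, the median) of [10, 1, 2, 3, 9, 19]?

6

Step 1: Sort the data: [1, 2, 3, 9, 10, 19]
Step 2: n = 6
Step 3: Q2 is the median. Since n is even, it is the average of the values at positions 3 and 4:
  Q2 = (3 + 9) / 2 = 6
Step 4: Q2 = 6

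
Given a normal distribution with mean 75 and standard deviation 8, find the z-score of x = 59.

-2

Step 1: Recall the z-score formula: z = (x - mu) / sigma
Step 2: Substitute values: z = (59 - 75) / 8
Step 3: z = -16 / 8 = -2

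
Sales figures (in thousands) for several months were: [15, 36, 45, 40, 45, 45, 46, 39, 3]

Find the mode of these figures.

45

Step 1: Count the frequency of each value:
  3: appears 1 time(s)
  15: appears 1 time(s)
  36: appears 1 time(s)
  39: appears 1 time(s)
  40: appears 1 time(s)
  45: appears 3 time(s)
  46: appears 1 time(s)
Step 2: The value 45 appears most frequently (3 times).
Step 3: Mode = 45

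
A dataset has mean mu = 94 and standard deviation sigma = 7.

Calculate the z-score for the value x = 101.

1

Step 1: Recall the z-score formula: z = (x - mu) / sigma
Step 2: Substitute values: z = (101 - 94) / 7
Step 3: z = 7 / 7 = 1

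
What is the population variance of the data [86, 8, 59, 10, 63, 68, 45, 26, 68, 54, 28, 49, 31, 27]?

508.2449

Step 1: Compute the mean: (86 + 8 + 59 + 10 + 63 + 68 + 45 + 26 + 68 + 54 + 28 + 49 + 31 + 27) / 14 = 44.4286
Step 2: Compute squared deviations from the mean:
  (86 - 44.4286)^2 = 1728.1837
  (8 - 44.4286)^2 = 1327.0408
  (59 - 44.4286)^2 = 212.3265
  (10 - 44.4286)^2 = 1185.3265
  (63 - 44.4286)^2 = 344.898
  (68 - 44.4286)^2 = 555.6122
  (45 - 44.4286)^2 = 0.3265
  (26 - 44.4286)^2 = 339.6122
  (68 - 44.4286)^2 = 555.6122
  (54 - 44.4286)^2 = 91.6122
  (28 - 44.4286)^2 = 269.898
  (49 - 44.4286)^2 = 20.898
  (31 - 44.4286)^2 = 180.3265
  (27 - 44.4286)^2 = 303.7551
Step 3: Sum of squared deviations = 7115.4286
Step 4: Population variance = 7115.4286 / 14 = 508.2449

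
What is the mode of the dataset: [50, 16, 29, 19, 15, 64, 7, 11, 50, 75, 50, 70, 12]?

50

Step 1: Count the frequency of each value:
  7: appears 1 time(s)
  11: appears 1 time(s)
  12: appears 1 time(s)
  15: appears 1 time(s)
  16: appears 1 time(s)
  19: appears 1 time(s)
  29: appears 1 time(s)
  50: appears 3 time(s)
  64: appears 1 time(s)
  70: appears 1 time(s)
  75: appears 1 time(s)
Step 2: The value 50 appears most frequently (3 times).
Step 3: Mode = 50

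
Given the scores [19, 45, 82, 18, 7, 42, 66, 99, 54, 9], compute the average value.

44.1

Step 1: Sum all values: 19 + 45 + 82 + 18 + 7 + 42 + 66 + 99 + 54 + 9 = 441
Step 2: Count the number of values: n = 10
Step 3: Mean = sum / n = 441 / 10 = 44.1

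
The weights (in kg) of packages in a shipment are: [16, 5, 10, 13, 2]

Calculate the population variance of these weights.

26.16

Step 1: Compute the mean: (16 + 5 + 10 + 13 + 2) / 5 = 9.2
Step 2: Compute squared deviations from the mean:
  (16 - 9.2)^2 = 46.24
  (5 - 9.2)^2 = 17.64
  (10 - 9.2)^2 = 0.64
  (13 - 9.2)^2 = 14.44
  (2 - 9.2)^2 = 51.84
Step 3: Sum of squared deviations = 130.8
Step 4: Population variance = 130.8 / 5 = 26.16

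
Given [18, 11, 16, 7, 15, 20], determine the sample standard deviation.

4.7645

Step 1: Compute the mean: 14.5
Step 2: Sum of squared deviations from the mean: 113.5
Step 3: Sample variance = 113.5 / 5 = 22.7
Step 4: Standard deviation = sqrt(22.7) = 4.7645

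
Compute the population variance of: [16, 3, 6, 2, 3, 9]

23.5833

Step 1: Compute the mean: (16 + 3 + 6 + 2 + 3 + 9) / 6 = 6.5
Step 2: Compute squared deviations from the mean:
  (16 - 6.5)^2 = 90.25
  (3 - 6.5)^2 = 12.25
  (6 - 6.5)^2 = 0.25
  (2 - 6.5)^2 = 20.25
  (3 - 6.5)^2 = 12.25
  (9 - 6.5)^2 = 6.25
Step 3: Sum of squared deviations = 141.5
Step 4: Population variance = 141.5 / 6 = 23.5833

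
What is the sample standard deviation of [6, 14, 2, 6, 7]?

4.3589

Step 1: Compute the mean: 7
Step 2: Sum of squared deviations from the mean: 76
Step 3: Sample variance = 76 / 4 = 19
Step 4: Standard deviation = sqrt(19) = 4.3589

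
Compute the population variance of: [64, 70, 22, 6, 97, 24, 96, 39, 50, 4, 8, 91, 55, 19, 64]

1004.5956

Step 1: Compute the mean: (64 + 70 + 22 + 6 + 97 + 24 + 96 + 39 + 50 + 4 + 8 + 91 + 55 + 19 + 64) / 15 = 47.2667
Step 2: Compute squared deviations from the mean:
  (64 - 47.2667)^2 = 280.0044
  (70 - 47.2667)^2 = 516.8044
  (22 - 47.2667)^2 = 638.4044
  (6 - 47.2667)^2 = 1702.9378
  (97 - 47.2667)^2 = 2473.4044
  (24 - 47.2667)^2 = 541.3378
  (96 - 47.2667)^2 = 2374.9378
  (39 - 47.2667)^2 = 68.3378
  (50 - 47.2667)^2 = 7.4711
  (4 - 47.2667)^2 = 1872.0044
  (8 - 47.2667)^2 = 1541.8711
  (91 - 47.2667)^2 = 1912.6044
  (55 - 47.2667)^2 = 59.8044
  (19 - 47.2667)^2 = 799.0044
  (64 - 47.2667)^2 = 280.0044
Step 3: Sum of squared deviations = 15068.9333
Step 4: Population variance = 15068.9333 / 15 = 1004.5956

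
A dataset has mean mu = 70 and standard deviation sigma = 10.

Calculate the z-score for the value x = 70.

0

Step 1: Recall the z-score formula: z = (x - mu) / sigma
Step 2: Substitute values: z = (70 - 70) / 10
Step 3: z = 0 / 10 = 0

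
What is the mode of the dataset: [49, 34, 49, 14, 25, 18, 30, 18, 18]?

18

Step 1: Count the frequency of each value:
  14: appears 1 time(s)
  18: appears 3 time(s)
  25: appears 1 time(s)
  30: appears 1 time(s)
  34: appears 1 time(s)
  49: appears 2 time(s)
Step 2: The value 18 appears most frequently (3 times).
Step 3: Mode = 18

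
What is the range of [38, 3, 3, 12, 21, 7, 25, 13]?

35

Step 1: Identify the maximum value: max = 38
Step 2: Identify the minimum value: min = 3
Step 3: Range = max - min = 38 - 3 = 35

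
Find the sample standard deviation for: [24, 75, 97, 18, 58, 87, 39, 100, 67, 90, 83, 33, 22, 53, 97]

29.7294

Step 1: Compute the mean: 62.8667
Step 2: Sum of squared deviations from the mean: 12373.7333
Step 3: Sample variance = 12373.7333 / 14 = 883.8381
Step 4: Standard deviation = sqrt(883.8381) = 29.7294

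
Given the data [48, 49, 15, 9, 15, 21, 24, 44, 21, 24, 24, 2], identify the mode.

24

Step 1: Count the frequency of each value:
  2: appears 1 time(s)
  9: appears 1 time(s)
  15: appears 2 time(s)
  21: appears 2 time(s)
  24: appears 3 time(s)
  44: appears 1 time(s)
  48: appears 1 time(s)
  49: appears 1 time(s)
Step 2: The value 24 appears most frequently (3 times).
Step 3: Mode = 24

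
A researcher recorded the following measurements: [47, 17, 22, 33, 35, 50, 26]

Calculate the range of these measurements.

33

Step 1: Identify the maximum value: max = 50
Step 2: Identify the minimum value: min = 17
Step 3: Range = max - min = 50 - 17 = 33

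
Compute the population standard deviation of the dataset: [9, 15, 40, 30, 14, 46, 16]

13.3386

Step 1: Compute the mean: 24.2857
Step 2: Sum of squared deviations from the mean: 1245.4286
Step 3: Population variance = 1245.4286 / 7 = 177.9184
Step 4: Standard deviation = sqrt(177.9184) = 13.3386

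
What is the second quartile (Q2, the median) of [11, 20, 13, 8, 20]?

13

Step 1: Sort the data: [8, 11, 13, 20, 20]
Step 2: n = 5
Step 3: Q2 is the median. Since n is odd, it is the middle value at position 3: 13
Step 4: Q2 = 13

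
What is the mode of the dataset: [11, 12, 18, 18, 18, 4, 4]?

18

Step 1: Count the frequency of each value:
  4: appears 2 time(s)
  11: appears 1 time(s)
  12: appears 1 time(s)
  18: appears 3 time(s)
Step 2: The value 18 appears most frequently (3 times).
Step 3: Mode = 18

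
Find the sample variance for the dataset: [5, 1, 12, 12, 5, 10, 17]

29.8095

Step 1: Compute the mean: (5 + 1 + 12 + 12 + 5 + 10 + 17) / 7 = 8.8571
Step 2: Compute squared deviations from the mean:
  (5 - 8.8571)^2 = 14.8776
  (1 - 8.8571)^2 = 61.7347
  (12 - 8.8571)^2 = 9.8776
  (12 - 8.8571)^2 = 9.8776
  (5 - 8.8571)^2 = 14.8776
  (10 - 8.8571)^2 = 1.3061
  (17 - 8.8571)^2 = 66.3061
Step 3: Sum of squared deviations = 178.8571
Step 4: Sample variance = 178.8571 / 6 = 29.8095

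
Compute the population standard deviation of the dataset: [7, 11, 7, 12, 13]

2.5298

Step 1: Compute the mean: 10
Step 2: Sum of squared deviations from the mean: 32
Step 3: Population variance = 32 / 5 = 6.4
Step 4: Standard deviation = sqrt(6.4) = 2.5298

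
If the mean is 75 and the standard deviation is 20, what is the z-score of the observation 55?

-1

Step 1: Recall the z-score formula: z = (x - mu) / sigma
Step 2: Substitute values: z = (55 - 75) / 20
Step 3: z = -20 / 20 = -1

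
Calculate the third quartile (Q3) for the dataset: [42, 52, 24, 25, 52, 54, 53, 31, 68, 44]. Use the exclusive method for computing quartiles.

53.25

Step 1: Sort the data: [24, 25, 31, 42, 44, 52, 52, 53, 54, 68]
Step 2: n = 10
Step 3: Using the exclusive quartile method:
  Q1 = 29.5
  Q2 (median) = 48
  Q3 = 53.25
  IQR = Q3 - Q1 = 53.25 - 29.5 = 23.75
Step 4: Q3 = 53.25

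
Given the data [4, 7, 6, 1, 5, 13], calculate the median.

5.5

Step 1: Sort the data in ascending order: [1, 4, 5, 6, 7, 13]
Step 2: The number of values is n = 6.
Step 3: Since n is even, the median is the average of positions 3 and 4:
  Median = (5 + 6) / 2 = 5.5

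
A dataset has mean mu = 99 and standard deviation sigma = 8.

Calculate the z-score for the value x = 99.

0

Step 1: Recall the z-score formula: z = (x - mu) / sigma
Step 2: Substitute values: z = (99 - 99) / 8
Step 3: z = 0 / 8 = 0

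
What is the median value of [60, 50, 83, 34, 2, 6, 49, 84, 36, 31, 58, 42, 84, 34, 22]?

42

Step 1: Sort the data in ascending order: [2, 6, 22, 31, 34, 34, 36, 42, 49, 50, 58, 60, 83, 84, 84]
Step 2: The number of values is n = 15.
Step 3: Since n is odd, the median is the middle value at position 8: 42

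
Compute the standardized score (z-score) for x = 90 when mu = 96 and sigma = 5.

-1.2

Step 1: Recall the z-score formula: z = (x - mu) / sigma
Step 2: Substitute values: z = (90 - 96) / 5
Step 3: z = -6 / 5 = -1.2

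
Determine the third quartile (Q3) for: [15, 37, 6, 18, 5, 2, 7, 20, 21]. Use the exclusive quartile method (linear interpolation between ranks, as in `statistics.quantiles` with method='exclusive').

20.5

Step 1: Sort the data: [2, 5, 6, 7, 15, 18, 20, 21, 37]
Step 2: n = 9
Step 3: Using the exclusive quartile method:
  Q1 = 5.5
  Q2 (median) = 15
  Q3 = 20.5
  IQR = Q3 - Q1 = 20.5 - 5.5 = 15
Step 4: Q3 = 20.5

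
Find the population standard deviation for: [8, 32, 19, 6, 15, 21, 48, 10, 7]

13.0904

Step 1: Compute the mean: 18.4444
Step 2: Sum of squared deviations from the mean: 1542.2222
Step 3: Population variance = 1542.2222 / 9 = 171.358
Step 4: Standard deviation = sqrt(171.358) = 13.0904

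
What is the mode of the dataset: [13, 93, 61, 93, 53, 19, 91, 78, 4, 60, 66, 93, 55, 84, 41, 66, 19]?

93

Step 1: Count the frequency of each value:
  4: appears 1 time(s)
  13: appears 1 time(s)
  19: appears 2 time(s)
  41: appears 1 time(s)
  53: appears 1 time(s)
  55: appears 1 time(s)
  60: appears 1 time(s)
  61: appears 1 time(s)
  66: appears 2 time(s)
  78: appears 1 time(s)
  84: appears 1 time(s)
  91: appears 1 time(s)
  93: appears 3 time(s)
Step 2: The value 93 appears most frequently (3 times).
Step 3: Mode = 93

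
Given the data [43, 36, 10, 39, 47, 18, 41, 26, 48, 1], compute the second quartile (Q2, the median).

37.5

Step 1: Sort the data: [1, 10, 18, 26, 36, 39, 41, 43, 47, 48]
Step 2: n = 10
Step 3: Q2 is the median. Since n is even, it is the average of the values at positions 5 and 6:
  Q2 = (36 + 39) / 2 = 37.5
Step 4: Q2 = 37.5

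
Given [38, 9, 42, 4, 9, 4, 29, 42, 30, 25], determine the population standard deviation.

14.6615

Step 1: Compute the mean: 23.2
Step 2: Sum of squared deviations from the mean: 2149.6
Step 3: Population variance = 2149.6 / 10 = 214.96
Step 4: Standard deviation = sqrt(214.96) = 14.6615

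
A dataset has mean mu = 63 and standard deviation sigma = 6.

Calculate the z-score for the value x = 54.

-1.5

Step 1: Recall the z-score formula: z = (x - mu) / sigma
Step 2: Substitute values: z = (54 - 63) / 6
Step 3: z = -9 / 6 = -1.5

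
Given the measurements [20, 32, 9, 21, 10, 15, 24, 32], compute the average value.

20.375

Step 1: Sum all values: 20 + 32 + 9 + 21 + 10 + 15 + 24 + 32 = 163
Step 2: Count the number of values: n = 8
Step 3: Mean = sum / n = 163 / 8 = 20.375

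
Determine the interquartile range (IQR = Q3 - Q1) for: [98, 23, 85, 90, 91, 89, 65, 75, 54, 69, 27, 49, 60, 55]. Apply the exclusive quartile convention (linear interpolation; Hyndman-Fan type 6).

36.5

Step 1: Sort the data: [23, 27, 49, 54, 55, 60, 65, 69, 75, 85, 89, 90, 91, 98]
Step 2: n = 14
Step 3: Using the exclusive quartile method:
  Q1 = 52.75
  Q2 (median) = 67
  Q3 = 89.25
  IQR = Q3 - Q1 = 89.25 - 52.75 = 36.5
Step 4: IQR = 36.5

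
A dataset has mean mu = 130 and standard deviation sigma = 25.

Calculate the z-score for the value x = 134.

0.16

Step 1: Recall the z-score formula: z = (x - mu) / sigma
Step 2: Substitute values: z = (134 - 130) / 25
Step 3: z = 4 / 25 = 0.16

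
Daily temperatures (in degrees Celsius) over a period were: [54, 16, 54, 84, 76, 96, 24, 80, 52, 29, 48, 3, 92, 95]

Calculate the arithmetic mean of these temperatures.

57.3571

Step 1: Sum all values: 54 + 16 + 54 + 84 + 76 + 96 + 24 + 80 + 52 + 29 + 48 + 3 + 92 + 95 = 803
Step 2: Count the number of values: n = 14
Step 3: Mean = sum / n = 803 / 14 = 57.3571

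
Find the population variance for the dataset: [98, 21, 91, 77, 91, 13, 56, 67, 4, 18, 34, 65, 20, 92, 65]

1012.2489

Step 1: Compute the mean: (98 + 21 + 91 + 77 + 91 + 13 + 56 + 67 + 4 + 18 + 34 + 65 + 20 + 92 + 65) / 15 = 54.1333
Step 2: Compute squared deviations from the mean:
  (98 - 54.1333)^2 = 1924.2844
  (21 - 54.1333)^2 = 1097.8178
  (91 - 54.1333)^2 = 1359.1511
  (77 - 54.1333)^2 = 522.8844
  (91 - 54.1333)^2 = 1359.1511
  (13 - 54.1333)^2 = 1691.9511
  (56 - 54.1333)^2 = 3.4844
  (67 - 54.1333)^2 = 165.5511
  (4 - 54.1333)^2 = 2513.3511
  (18 - 54.1333)^2 = 1305.6178
  (34 - 54.1333)^2 = 405.3511
  (65 - 54.1333)^2 = 118.0844
  (20 - 54.1333)^2 = 1165.0844
  (92 - 54.1333)^2 = 1433.8844
  (65 - 54.1333)^2 = 118.0844
Step 3: Sum of squared deviations = 15183.7333
Step 4: Population variance = 15183.7333 / 15 = 1012.2489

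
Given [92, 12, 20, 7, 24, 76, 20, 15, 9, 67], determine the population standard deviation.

29.8456

Step 1: Compute the mean: 34.2
Step 2: Sum of squared deviations from the mean: 8907.6
Step 3: Population variance = 8907.6 / 10 = 890.76
Step 4: Standard deviation = sqrt(890.76) = 29.8456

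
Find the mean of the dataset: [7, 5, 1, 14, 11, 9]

7.8333

Step 1: Sum all values: 7 + 5 + 1 + 14 + 11 + 9 = 47
Step 2: Count the number of values: n = 6
Step 3: Mean = sum / n = 47 / 6 = 7.8333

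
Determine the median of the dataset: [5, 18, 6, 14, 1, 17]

10

Step 1: Sort the data in ascending order: [1, 5, 6, 14, 17, 18]
Step 2: The number of values is n = 6.
Step 3: Since n is even, the median is the average of positions 3 and 4:
  Median = (6 + 14) / 2 = 10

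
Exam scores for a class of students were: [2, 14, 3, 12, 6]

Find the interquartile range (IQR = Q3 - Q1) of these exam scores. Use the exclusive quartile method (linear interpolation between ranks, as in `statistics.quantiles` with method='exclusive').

10.5

Step 1: Sort the data: [2, 3, 6, 12, 14]
Step 2: n = 5
Step 3: Using the exclusive quartile method:
  Q1 = 2.5
  Q2 (median) = 6
  Q3 = 13
  IQR = Q3 - Q1 = 13 - 2.5 = 10.5
Step 4: IQR = 10.5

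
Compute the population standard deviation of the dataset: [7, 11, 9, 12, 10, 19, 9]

3.5857

Step 1: Compute the mean: 11
Step 2: Sum of squared deviations from the mean: 90
Step 3: Population variance = 90 / 7 = 12.8571
Step 4: Standard deviation = sqrt(12.8571) = 3.5857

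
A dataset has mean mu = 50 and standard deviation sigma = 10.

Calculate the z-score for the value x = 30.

-2

Step 1: Recall the z-score formula: z = (x - mu) / sigma
Step 2: Substitute values: z = (30 - 50) / 10
Step 3: z = -20 / 10 = -2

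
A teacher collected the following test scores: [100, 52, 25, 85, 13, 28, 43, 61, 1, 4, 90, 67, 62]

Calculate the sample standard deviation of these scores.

32.7862

Step 1: Compute the mean: 48.5385
Step 2: Sum of squared deviations from the mean: 12899.2308
Step 3: Sample variance = 12899.2308 / 12 = 1074.9359
Step 4: Standard deviation = sqrt(1074.9359) = 32.7862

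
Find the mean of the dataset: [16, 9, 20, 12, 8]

13

Step 1: Sum all values: 16 + 9 + 20 + 12 + 8 = 65
Step 2: Count the number of values: n = 5
Step 3: Mean = sum / n = 65 / 5 = 13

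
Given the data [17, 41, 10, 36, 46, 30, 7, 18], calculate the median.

24

Step 1: Sort the data in ascending order: [7, 10, 17, 18, 30, 36, 41, 46]
Step 2: The number of values is n = 8.
Step 3: Since n is even, the median is the average of positions 4 and 5:
  Median = (18 + 30) / 2 = 24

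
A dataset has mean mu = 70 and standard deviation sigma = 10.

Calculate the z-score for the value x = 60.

-1

Step 1: Recall the z-score formula: z = (x - mu) / sigma
Step 2: Substitute values: z = (60 - 70) / 10
Step 3: z = -10 / 10 = -1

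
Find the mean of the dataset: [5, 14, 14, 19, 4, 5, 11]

10.2857

Step 1: Sum all values: 5 + 14 + 14 + 19 + 4 + 5 + 11 = 72
Step 2: Count the number of values: n = 7
Step 3: Mean = sum / n = 72 / 7 = 10.2857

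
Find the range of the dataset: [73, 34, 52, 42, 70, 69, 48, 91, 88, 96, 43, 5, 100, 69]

95

Step 1: Identify the maximum value: max = 100
Step 2: Identify the minimum value: min = 5
Step 3: Range = max - min = 100 - 5 = 95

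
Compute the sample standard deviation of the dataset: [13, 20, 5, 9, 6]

6.1074

Step 1: Compute the mean: 10.6
Step 2: Sum of squared deviations from the mean: 149.2
Step 3: Sample variance = 149.2 / 4 = 37.3
Step 4: Standard deviation = sqrt(37.3) = 6.1074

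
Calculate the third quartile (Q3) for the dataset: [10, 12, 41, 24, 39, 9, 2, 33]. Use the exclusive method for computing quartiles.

37.5

Step 1: Sort the data: [2, 9, 10, 12, 24, 33, 39, 41]
Step 2: n = 8
Step 3: Using the exclusive quartile method:
  Q1 = 9.25
  Q2 (median) = 18
  Q3 = 37.5
  IQR = Q3 - Q1 = 37.5 - 9.25 = 28.25
Step 4: Q3 = 37.5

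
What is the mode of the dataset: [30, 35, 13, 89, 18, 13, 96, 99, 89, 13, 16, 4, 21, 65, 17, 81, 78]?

13

Step 1: Count the frequency of each value:
  4: appears 1 time(s)
  13: appears 3 time(s)
  16: appears 1 time(s)
  17: appears 1 time(s)
  18: appears 1 time(s)
  21: appears 1 time(s)
  30: appears 1 time(s)
  35: appears 1 time(s)
  65: appears 1 time(s)
  78: appears 1 time(s)
  81: appears 1 time(s)
  89: appears 2 time(s)
  96: appears 1 time(s)
  99: appears 1 time(s)
Step 2: The value 13 appears most frequently (3 times).
Step 3: Mode = 13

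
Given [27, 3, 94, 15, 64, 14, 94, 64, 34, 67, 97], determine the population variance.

1111.719

Step 1: Compute the mean: (27 + 3 + 94 + 15 + 64 + 14 + 94 + 64 + 34 + 67 + 97) / 11 = 52.0909
Step 2: Compute squared deviations from the mean:
  (27 - 52.0909)^2 = 629.5537
  (3 - 52.0909)^2 = 2409.9174
  (94 - 52.0909)^2 = 1756.3719
  (15 - 52.0909)^2 = 1375.7355
  (64 - 52.0909)^2 = 141.8264
  (14 - 52.0909)^2 = 1450.9174
  (94 - 52.0909)^2 = 1756.3719
  (64 - 52.0909)^2 = 141.8264
  (34 - 52.0909)^2 = 327.281
  (67 - 52.0909)^2 = 222.281
  (97 - 52.0909)^2 = 2016.8264
Step 3: Sum of squared deviations = 12228.9091
Step 4: Population variance = 12228.9091 / 11 = 1111.719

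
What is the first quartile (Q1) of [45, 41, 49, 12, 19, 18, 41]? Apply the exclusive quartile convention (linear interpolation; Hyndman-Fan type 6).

18

Step 1: Sort the data: [12, 18, 19, 41, 41, 45, 49]
Step 2: n = 7
Step 3: Using the exclusive quartile method:
  Q1 = 18
  Q2 (median) = 41
  Q3 = 45
  IQR = Q3 - Q1 = 45 - 18 = 27
Step 4: Q1 = 18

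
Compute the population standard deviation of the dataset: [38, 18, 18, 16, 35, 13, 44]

11.6251

Step 1: Compute the mean: 26
Step 2: Sum of squared deviations from the mean: 946
Step 3: Population variance = 946 / 7 = 135.1429
Step 4: Standard deviation = sqrt(135.1429) = 11.6251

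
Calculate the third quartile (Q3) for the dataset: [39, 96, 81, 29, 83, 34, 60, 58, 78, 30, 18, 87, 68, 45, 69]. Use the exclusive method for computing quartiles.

81

Step 1: Sort the data: [18, 29, 30, 34, 39, 45, 58, 60, 68, 69, 78, 81, 83, 87, 96]
Step 2: n = 15
Step 3: Using the exclusive quartile method:
  Q1 = 34
  Q2 (median) = 60
  Q3 = 81
  IQR = Q3 - Q1 = 81 - 34 = 47
Step 4: Q3 = 81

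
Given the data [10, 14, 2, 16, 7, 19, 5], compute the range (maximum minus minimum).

17

Step 1: Identify the maximum value: max = 19
Step 2: Identify the minimum value: min = 2
Step 3: Range = max - min = 19 - 2 = 17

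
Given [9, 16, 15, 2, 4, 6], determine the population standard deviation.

5.281

Step 1: Compute the mean: 8.6667
Step 2: Sum of squared deviations from the mean: 167.3333
Step 3: Population variance = 167.3333 / 6 = 27.8889
Step 4: Standard deviation = sqrt(27.8889) = 5.281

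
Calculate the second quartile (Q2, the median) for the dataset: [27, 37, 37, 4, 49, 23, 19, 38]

32

Step 1: Sort the data: [4, 19, 23, 27, 37, 37, 38, 49]
Step 2: n = 8
Step 3: Q2 is the median. Since n is even, it is the average of the values at positions 4 and 5:
  Q2 = (27 + 37) / 2 = 32
Step 4: Q2 = 32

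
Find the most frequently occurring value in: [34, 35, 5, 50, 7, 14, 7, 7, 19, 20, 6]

7

Step 1: Count the frequency of each value:
  5: appears 1 time(s)
  6: appears 1 time(s)
  7: appears 3 time(s)
  14: appears 1 time(s)
  19: appears 1 time(s)
  20: appears 1 time(s)
  34: appears 1 time(s)
  35: appears 1 time(s)
  50: appears 1 time(s)
Step 2: The value 7 appears most frequently (3 times).
Step 3: Mode = 7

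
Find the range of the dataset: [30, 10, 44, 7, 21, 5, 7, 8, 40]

39

Step 1: Identify the maximum value: max = 44
Step 2: Identify the minimum value: min = 5
Step 3: Range = max - min = 44 - 5 = 39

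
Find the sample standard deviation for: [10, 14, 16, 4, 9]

4.669

Step 1: Compute the mean: 10.6
Step 2: Sum of squared deviations from the mean: 87.2
Step 3: Sample variance = 87.2 / 4 = 21.8
Step 4: Standard deviation = sqrt(21.8) = 4.669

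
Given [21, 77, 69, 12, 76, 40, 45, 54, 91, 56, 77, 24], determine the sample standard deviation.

25.5254

Step 1: Compute the mean: 53.5
Step 2: Sum of squared deviations from the mean: 7167
Step 3: Sample variance = 7167 / 11 = 651.5455
Step 4: Standard deviation = sqrt(651.5455) = 25.5254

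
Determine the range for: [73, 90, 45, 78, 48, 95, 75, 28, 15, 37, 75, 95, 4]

91

Step 1: Identify the maximum value: max = 95
Step 2: Identify the minimum value: min = 4
Step 3: Range = max - min = 95 - 4 = 91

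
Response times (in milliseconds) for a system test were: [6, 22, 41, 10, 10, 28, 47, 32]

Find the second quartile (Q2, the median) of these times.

25

Step 1: Sort the data: [6, 10, 10, 22, 28, 32, 41, 47]
Step 2: n = 8
Step 3: Q2 is the median. Since n is even, it is the average of the values at positions 4 and 5:
  Q2 = (22 + 28) / 2 = 25
Step 4: Q2 = 25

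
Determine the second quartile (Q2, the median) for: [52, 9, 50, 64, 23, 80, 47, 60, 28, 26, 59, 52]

51

Step 1: Sort the data: [9, 23, 26, 28, 47, 50, 52, 52, 59, 60, 64, 80]
Step 2: n = 12
Step 3: Q2 is the median. Since n is even, it is the average of the values at positions 6 and 7:
  Q2 = (50 + 52) / 2 = 51
Step 4: Q2 = 51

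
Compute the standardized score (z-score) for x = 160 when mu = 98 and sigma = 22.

2.8182

Step 1: Recall the z-score formula: z = (x - mu) / sigma
Step 2: Substitute values: z = (160 - 98) / 22
Step 3: z = 62 / 22 = 2.8182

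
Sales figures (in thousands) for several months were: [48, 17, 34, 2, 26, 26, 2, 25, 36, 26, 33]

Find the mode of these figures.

26

Step 1: Count the frequency of each value:
  2: appears 2 time(s)
  17: appears 1 time(s)
  25: appears 1 time(s)
  26: appears 3 time(s)
  33: appears 1 time(s)
  34: appears 1 time(s)
  36: appears 1 time(s)
  48: appears 1 time(s)
Step 2: The value 26 appears most frequently (3 times).
Step 3: Mode = 26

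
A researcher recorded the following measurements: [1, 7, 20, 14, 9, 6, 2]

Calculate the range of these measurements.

19

Step 1: Identify the maximum value: max = 20
Step 2: Identify the minimum value: min = 1
Step 3: Range = max - min = 20 - 1 = 19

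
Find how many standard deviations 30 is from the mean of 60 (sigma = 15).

-2

Step 1: Recall the z-score formula: z = (x - mu) / sigma
Step 2: Substitute values: z = (30 - 60) / 15
Step 3: z = -30 / 15 = -2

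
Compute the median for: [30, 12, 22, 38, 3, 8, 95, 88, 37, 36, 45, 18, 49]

36

Step 1: Sort the data in ascending order: [3, 8, 12, 18, 22, 30, 36, 37, 38, 45, 49, 88, 95]
Step 2: The number of values is n = 13.
Step 3: Since n is odd, the median is the middle value at position 7: 36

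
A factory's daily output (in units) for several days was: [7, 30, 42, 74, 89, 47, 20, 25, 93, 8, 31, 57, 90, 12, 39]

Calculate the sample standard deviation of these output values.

30.0463

Step 1: Compute the mean: 44.2667
Step 2: Sum of squared deviations from the mean: 12638.9333
Step 3: Sample variance = 12638.9333 / 14 = 902.781
Step 4: Standard deviation = sqrt(902.781) = 30.0463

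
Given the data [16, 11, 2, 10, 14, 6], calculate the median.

10.5

Step 1: Sort the data in ascending order: [2, 6, 10, 11, 14, 16]
Step 2: The number of values is n = 6.
Step 3: Since n is even, the median is the average of positions 3 and 4:
  Median = (10 + 11) / 2 = 10.5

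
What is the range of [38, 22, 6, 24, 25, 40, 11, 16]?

34

Step 1: Identify the maximum value: max = 40
Step 2: Identify the minimum value: min = 6
Step 3: Range = max - min = 40 - 6 = 34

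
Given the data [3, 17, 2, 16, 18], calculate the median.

16

Step 1: Sort the data in ascending order: [2, 3, 16, 17, 18]
Step 2: The number of values is n = 5.
Step 3: Since n is odd, the median is the middle value at position 3: 16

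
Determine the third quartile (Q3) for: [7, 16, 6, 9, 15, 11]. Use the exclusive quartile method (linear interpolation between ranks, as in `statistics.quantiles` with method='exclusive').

15.25

Step 1: Sort the data: [6, 7, 9, 11, 15, 16]
Step 2: n = 6
Step 3: Using the exclusive quartile method:
  Q1 = 6.75
  Q2 (median) = 10
  Q3 = 15.25
  IQR = Q3 - Q1 = 15.25 - 6.75 = 8.5
Step 4: Q3 = 15.25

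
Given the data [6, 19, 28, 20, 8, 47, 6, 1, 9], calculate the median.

9

Step 1: Sort the data in ascending order: [1, 6, 6, 8, 9, 19, 20, 28, 47]
Step 2: The number of values is n = 9.
Step 3: Since n is odd, the median is the middle value at position 5: 9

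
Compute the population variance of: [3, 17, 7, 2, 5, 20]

48.3333

Step 1: Compute the mean: (3 + 17 + 7 + 2 + 5 + 20) / 6 = 9
Step 2: Compute squared deviations from the mean:
  (3 - 9)^2 = 36
  (17 - 9)^2 = 64
  (7 - 9)^2 = 4
  (2 - 9)^2 = 49
  (5 - 9)^2 = 16
  (20 - 9)^2 = 121
Step 3: Sum of squared deviations = 290
Step 4: Population variance = 290 / 6 = 48.3333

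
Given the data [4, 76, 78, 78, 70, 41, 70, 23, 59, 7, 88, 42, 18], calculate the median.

59

Step 1: Sort the data in ascending order: [4, 7, 18, 23, 41, 42, 59, 70, 70, 76, 78, 78, 88]
Step 2: The number of values is n = 13.
Step 3: Since n is odd, the median is the middle value at position 7: 59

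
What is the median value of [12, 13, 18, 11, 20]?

13

Step 1: Sort the data in ascending order: [11, 12, 13, 18, 20]
Step 2: The number of values is n = 5.
Step 3: Since n is odd, the median is the middle value at position 3: 13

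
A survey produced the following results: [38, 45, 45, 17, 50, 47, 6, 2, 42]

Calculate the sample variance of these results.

352.7778

Step 1: Compute the mean: (38 + 45 + 45 + 17 + 50 + 47 + 6 + 2 + 42) / 9 = 32.4444
Step 2: Compute squared deviations from the mean:
  (38 - 32.4444)^2 = 30.8642
  (45 - 32.4444)^2 = 157.642
  (45 - 32.4444)^2 = 157.642
  (17 - 32.4444)^2 = 238.5309
  (50 - 32.4444)^2 = 308.1975
  (47 - 32.4444)^2 = 211.8642
  (6 - 32.4444)^2 = 699.3086
  (2 - 32.4444)^2 = 926.8642
  (42 - 32.4444)^2 = 91.3086
Step 3: Sum of squared deviations = 2822.2222
Step 4: Sample variance = 2822.2222 / 8 = 352.7778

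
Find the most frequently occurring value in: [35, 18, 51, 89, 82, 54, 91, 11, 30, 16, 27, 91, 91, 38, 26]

91

Step 1: Count the frequency of each value:
  11: appears 1 time(s)
  16: appears 1 time(s)
  18: appears 1 time(s)
  26: appears 1 time(s)
  27: appears 1 time(s)
  30: appears 1 time(s)
  35: appears 1 time(s)
  38: appears 1 time(s)
  51: appears 1 time(s)
  54: appears 1 time(s)
  82: appears 1 time(s)
  89: appears 1 time(s)
  91: appears 3 time(s)
Step 2: The value 91 appears most frequently (3 times).
Step 3: Mode = 91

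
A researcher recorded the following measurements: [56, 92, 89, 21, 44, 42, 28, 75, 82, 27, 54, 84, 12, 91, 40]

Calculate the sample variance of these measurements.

772.6

Step 1: Compute the mean: (56 + 92 + 89 + 21 + 44 + 42 + 28 + 75 + 82 + 27 + 54 + 84 + 12 + 91 + 40) / 15 = 55.8
Step 2: Compute squared deviations from the mean:
  (56 - 55.8)^2 = 0.04
  (92 - 55.8)^2 = 1310.44
  (89 - 55.8)^2 = 1102.24
  (21 - 55.8)^2 = 1211.04
  (44 - 55.8)^2 = 139.24
  (42 - 55.8)^2 = 190.44
  (28 - 55.8)^2 = 772.84
  (75 - 55.8)^2 = 368.64
  (82 - 55.8)^2 = 686.44
  (27 - 55.8)^2 = 829.44
  (54 - 55.8)^2 = 3.24
  (84 - 55.8)^2 = 795.24
  (12 - 55.8)^2 = 1918.44
  (91 - 55.8)^2 = 1239.04
  (40 - 55.8)^2 = 249.64
Step 3: Sum of squared deviations = 10816.4
Step 4: Sample variance = 10816.4 / 14 = 772.6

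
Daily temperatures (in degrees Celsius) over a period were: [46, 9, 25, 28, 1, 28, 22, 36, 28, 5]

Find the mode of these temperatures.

28

Step 1: Count the frequency of each value:
  1: appears 1 time(s)
  5: appears 1 time(s)
  9: appears 1 time(s)
  22: appears 1 time(s)
  25: appears 1 time(s)
  28: appears 3 time(s)
  36: appears 1 time(s)
  46: appears 1 time(s)
Step 2: The value 28 appears most frequently (3 times).
Step 3: Mode = 28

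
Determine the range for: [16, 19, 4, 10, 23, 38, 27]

34

Step 1: Identify the maximum value: max = 38
Step 2: Identify the minimum value: min = 4
Step 3: Range = max - min = 38 - 4 = 34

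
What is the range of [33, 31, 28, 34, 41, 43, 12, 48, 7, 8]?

41

Step 1: Identify the maximum value: max = 48
Step 2: Identify the minimum value: min = 7
Step 3: Range = max - min = 48 - 7 = 41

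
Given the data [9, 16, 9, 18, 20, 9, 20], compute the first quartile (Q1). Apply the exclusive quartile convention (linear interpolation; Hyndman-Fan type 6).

9

Step 1: Sort the data: [9, 9, 9, 16, 18, 20, 20]
Step 2: n = 7
Step 3: Using the exclusive quartile method:
  Q1 = 9
  Q2 (median) = 16
  Q3 = 20
  IQR = Q3 - Q1 = 20 - 9 = 11
Step 4: Q1 = 9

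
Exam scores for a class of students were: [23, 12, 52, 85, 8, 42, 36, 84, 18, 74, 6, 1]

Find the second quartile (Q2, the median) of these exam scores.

29.5

Step 1: Sort the data: [1, 6, 8, 12, 18, 23, 36, 42, 52, 74, 84, 85]
Step 2: n = 12
Step 3: Q2 is the median. Since n is even, it is the average of the values at positions 6 and 7:
  Q2 = (23 + 36) / 2 = 29.5
Step 4: Q2 = 29.5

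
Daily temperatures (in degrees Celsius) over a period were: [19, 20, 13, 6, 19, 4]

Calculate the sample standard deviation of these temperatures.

7.064

Step 1: Compute the mean: 13.5
Step 2: Sum of squared deviations from the mean: 249.5
Step 3: Sample variance = 249.5 / 5 = 49.9
Step 4: Standard deviation = sqrt(49.9) = 7.064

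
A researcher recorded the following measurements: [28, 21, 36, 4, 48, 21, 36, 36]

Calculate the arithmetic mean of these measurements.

28.75

Step 1: Sum all values: 28 + 21 + 36 + 4 + 48 + 21 + 36 + 36 = 230
Step 2: Count the number of values: n = 8
Step 3: Mean = sum / n = 230 / 8 = 28.75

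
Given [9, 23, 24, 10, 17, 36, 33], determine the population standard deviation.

9.7059

Step 1: Compute the mean: 21.7143
Step 2: Sum of squared deviations from the mean: 659.4286
Step 3: Population variance = 659.4286 / 7 = 94.2041
Step 4: Standard deviation = sqrt(94.2041) = 9.7059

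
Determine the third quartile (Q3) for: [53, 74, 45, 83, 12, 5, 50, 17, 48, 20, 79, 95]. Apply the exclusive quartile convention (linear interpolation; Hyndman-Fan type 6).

77.75

Step 1: Sort the data: [5, 12, 17, 20, 45, 48, 50, 53, 74, 79, 83, 95]
Step 2: n = 12
Step 3: Using the exclusive quartile method:
  Q1 = 17.75
  Q2 (median) = 49
  Q3 = 77.75
  IQR = Q3 - Q1 = 77.75 - 17.75 = 60
Step 4: Q3 = 77.75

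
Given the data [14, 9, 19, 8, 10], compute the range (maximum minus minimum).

11

Step 1: Identify the maximum value: max = 19
Step 2: Identify the minimum value: min = 8
Step 3: Range = max - min = 19 - 8 = 11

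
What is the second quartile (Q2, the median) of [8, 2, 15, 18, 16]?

15

Step 1: Sort the data: [2, 8, 15, 16, 18]
Step 2: n = 5
Step 3: Q2 is the median. Since n is odd, it is the middle value at position 3: 15
Step 4: Q2 = 15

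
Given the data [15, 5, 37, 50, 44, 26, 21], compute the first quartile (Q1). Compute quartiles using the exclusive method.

15

Step 1: Sort the data: [5, 15, 21, 26, 37, 44, 50]
Step 2: n = 7
Step 3: Using the exclusive quartile method:
  Q1 = 15
  Q2 (median) = 26
  Q3 = 44
  IQR = Q3 - Q1 = 44 - 15 = 29
Step 4: Q1 = 15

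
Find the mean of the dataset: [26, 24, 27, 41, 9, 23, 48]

28.2857

Step 1: Sum all values: 26 + 24 + 27 + 41 + 9 + 23 + 48 = 198
Step 2: Count the number of values: n = 7
Step 3: Mean = sum / n = 198 / 7 = 28.2857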